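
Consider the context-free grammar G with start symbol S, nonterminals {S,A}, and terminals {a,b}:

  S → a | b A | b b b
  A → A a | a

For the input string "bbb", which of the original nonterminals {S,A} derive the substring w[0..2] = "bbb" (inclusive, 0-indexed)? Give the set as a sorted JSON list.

CNF form of G:
  S -> T1 A | T1 X2 | a
  A -> A T0 | a
  T0 -> a
  T1 -> b
  X2 -> T1 T1

Fill CYK table bottom-up, restricted to cells inside w[0..2]:
  cell(0,0) b: {T1}  orig:{}
  cell(1,1) b: {T1}  orig:{}
  cell(2,2) b: {T1}  orig:{}
  cell(0,1) bb: {X2}  orig:{}
  cell(1,2) bb: {X2}  orig:{}
  cell(0,2) bbb: {S}

Original NTs in T[0,2] deriving "bbb": ["S"]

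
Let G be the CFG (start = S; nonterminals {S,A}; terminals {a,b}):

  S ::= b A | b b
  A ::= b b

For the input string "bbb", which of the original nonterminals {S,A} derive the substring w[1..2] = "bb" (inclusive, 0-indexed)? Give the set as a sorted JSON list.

CNF form of G:
  S -> T0 A | T0 T0
  A -> T0 T0
  T0 -> b

Fill CYK table bottom-up — only the sub-triangle for w[1..2]:
  cell(1,1) b: {T0}  orig:{}
  cell(2,2) b: {T0}  orig:{}
  cell(1,2) bb: {A,S}

Original NTs in T[1,2] deriving "bb": ["A", "S"]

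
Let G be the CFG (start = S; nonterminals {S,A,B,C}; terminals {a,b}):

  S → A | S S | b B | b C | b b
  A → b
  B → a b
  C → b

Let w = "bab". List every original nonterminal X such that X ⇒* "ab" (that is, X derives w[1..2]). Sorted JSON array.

Convert to CNF:
  S -> S S | T1 B | T1 C | T1 T1 | b
  A -> b
  B -> T0 T1
  C -> b
  T0 -> a
  T1 -> b

CYK table (by increasing span), restricted to cells inside w[1..2]:
  [1..1]={T0}  "a"  orig:{}
  [2..2]={A,C,S,T1}  "b"  orig:{A,C,S}
  [1..2]={B}  "ab"

Original NTs in T[1,2] deriving "ab": ["B"]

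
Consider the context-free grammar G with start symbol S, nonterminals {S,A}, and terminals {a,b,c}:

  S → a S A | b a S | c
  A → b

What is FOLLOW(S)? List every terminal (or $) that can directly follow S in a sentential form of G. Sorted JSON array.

FIRST sets, iterate to fixpoint:
pass 1:
  A via A→b: +{b}
  S via S→a S A: +{a}
  S via S→b a S: +{b}
  S via S→c: +{c}
  FIRST[S]={a,b,c}  FIRST[A]={b}
pass 2: (no change)
  FIRST[S]={a,b,c}  FIRST[A]={b}

FOLLOW iteration:
initialize: $ ∈ FOLLOW(S)
round 1:
  S→a S A: FOLLOW(S) ⊇ FIRST(A) = {b}; new: +{b}
  S→a S A: FOLLOW(A) ⊇ FOLLOW(S) ⊇ {$,b}; new: +{$,b}
  FOLLOW(S)={$,b}  FOLLOW(A)={$,b}
round 2: done
  FOLLOW(S)={$,b}  FOLLOW(A)={$,b}

FOLLOW(S) = ["$", "b"]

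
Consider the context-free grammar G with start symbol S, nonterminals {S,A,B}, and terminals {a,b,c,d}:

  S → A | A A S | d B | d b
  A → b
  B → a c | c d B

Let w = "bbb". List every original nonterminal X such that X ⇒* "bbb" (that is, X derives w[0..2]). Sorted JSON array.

Convert to CNF:
  S -> A X5 | T2 B | T2 T3 | b
  A -> b
  B -> T0 T1 | T1 X4
  T0 -> a
  T1 -> c
  T2 -> d
  T3 -> b
  X4 -> T2 B
  X5 -> A S

Fill CYK table bottom-up (cells [i..j] with 0 ≤ i ≤ j ≤ 2 only):
  T[0,0] 'b' = {A,S,T3}  orig:{A,S}
  T[1,1] 'b' = {A,S,T3}  orig:{A,S}
  T[2,2] 'b' = {A,S,T3}  orig:{A,S}
  T[0,1] 'bb' = {X5}  orig:{}
  T[1,2] 'bb' = {X5}  orig:{}
  T[0,2] 'bbb' = {S}

Original NTs in T[0,2] deriving "bbb": ["S"]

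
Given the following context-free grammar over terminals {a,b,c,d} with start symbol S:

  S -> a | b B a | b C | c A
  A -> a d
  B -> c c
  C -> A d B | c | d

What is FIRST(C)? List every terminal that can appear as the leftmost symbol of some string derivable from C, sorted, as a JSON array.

FIRST iteration:
pass 1:
  A via A→a d: +{a}
  B via B→c c: +{c}
  C via C→A d B: +{a}
  C via C→c: +{c}
  C via C→d: +{d}
  S via S→a: +{a}
  S via S→b B a: +{b}
  S via S→c A: +{c}
  FIRST[S]={a,b,c}  FIRST[A]={a}  FIRST[B]={c}  FIRST[C]={a,c,d}
pass 2: done
  FIRST[S]={a,b,c}  FIRST[A]={a}  FIRST[B]={c}  FIRST[C]={a,c,d}

FIRST(C) = ["a", "c", "d"]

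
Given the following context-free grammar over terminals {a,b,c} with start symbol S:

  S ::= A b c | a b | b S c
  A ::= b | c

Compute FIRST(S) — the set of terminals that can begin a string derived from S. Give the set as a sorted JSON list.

FIRST iteration:
round 1:
  A via A→b: +{b}
  A via A→c: +{c}
  S via S→A b c: +{b,c}
  S via S→a b: +{a}
  FIRST[S]={a,b,c}  FIRST[A]={b,c}
round 2: — fixpoint
  FIRST[S]={a,b,c}  FIRST[A]={b,c}

FIRST(S) = ["a", "b", "c"]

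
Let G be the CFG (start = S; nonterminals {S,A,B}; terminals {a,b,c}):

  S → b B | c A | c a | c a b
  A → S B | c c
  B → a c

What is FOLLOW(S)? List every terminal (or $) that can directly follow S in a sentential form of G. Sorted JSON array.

FIRST sets, iterate to fixpoint:
pass 1:
  A via A→c c: +{c}
  B via B→a c: +{a}
  S via S→b B: +{b}
  S via S→c A: +{c}
  FIRST[S]={b,c}  FIRST[A]={c}  FIRST[B]={a}
pass 2:
  A via A→S B: +{b}
  FIRST[S]={b,c}  FIRST[A]={b,c}  FIRST[B]={a}
pass 3: (stable)
  FIRST[S]={b,c}  FIRST[A]={b,c}  FIRST[B]={a}

FOLLOW sets:
seed FOLLOW(S) with $
round 1:
  A→S B: FOLLOW(S) ⊇ FIRST(B) = {a}; new: +{a}
  S→b B: FOLLOW(B) ⊇ FOLLOW(S) ⊇ {$,a}; new: +{$,a}
  S→c A: FOLLOW(A) ⊇ FOLLOW(S) ⊇ {$,a}; new: +{$,a}
  FOLLOW[S]={$,a}  FOLLOW[A]={$,a}  FOLLOW[B]={$,a}
round 2: — fixpoint
  FOLLOW[S]={$,a}  FOLLOW[A]={$,a}  FOLLOW[B]={$,a}

FOLLOW(S) = ["$", "a"]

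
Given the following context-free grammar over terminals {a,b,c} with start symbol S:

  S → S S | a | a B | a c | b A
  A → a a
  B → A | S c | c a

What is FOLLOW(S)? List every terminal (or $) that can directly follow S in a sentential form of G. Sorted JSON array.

FIRST sets, iterate to fixpoint:
iter 1:
  A via A→a a: +{a}
  B via B→A: +{a}
  B via B→c a: +{c}
  S via S→a: +{a}
  S via S→b A: +{b}
  S: {a,b}  A: {a}  B: {a,c}
iter 2:
  B via B→S c: +{b}
  S: {a,b}  A: {a}  B: {a,b,c}
iter 3: done
  S: {a,b}  A: {a}  B: {a,b,c}

FOLLOW iteration:
FOLLOW(S) := {$}
round 1:
  B→S c: FOLLOW(S) ⊇ FIRST(c) = {c}; new: +{c}
  S→S S: FOLLOW(S) ⊇ FIRST(S) = {a,b}; new: +{a,b}
  S→a B: FOLLOW(B) ⊇ FOLLOW(S) ⊇ {$,a,b,c}; new: +{$,a,b,c}
  S→b A: FOLLOW(A) ⊇ FOLLOW(S) ⊇ {$,a,b,c}; new: +{$,a,b,c}
  FOLLOW[S]={$,a,b,c}  FOLLOW[A]={$,a,b,c}  FOLLOW[B]={$,a,b,c}
round 2: done
  FOLLOW[S]={$,a,b,c}  FOLLOW[A]={$,a,b,c}  FOLLOW[B]={$,a,b,c}

FOLLOW(S) = ["$", "a", "b", "c"]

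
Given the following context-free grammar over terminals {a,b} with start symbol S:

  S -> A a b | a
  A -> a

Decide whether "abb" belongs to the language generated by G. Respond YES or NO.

Convert to CNF:
  S -> A X2 | a
  A -> a
  T0 -> a
  T1 -> b
  X2 -> T0 T1

CYK fill:
  T[0,0] 'a' = {A,S,T0}  orig:{A,S}
  T[1,1] 'b' = {T1}  orig:{}
  T[2,2] 'b' = {T1}  orig:{}
  T[0,1] 'ab' = {X2}  orig:{}
  T[1,2] 'bb' = ∅
  T[0,2] 'abb' = ∅

S ∉ T[0,2] ⇒ NO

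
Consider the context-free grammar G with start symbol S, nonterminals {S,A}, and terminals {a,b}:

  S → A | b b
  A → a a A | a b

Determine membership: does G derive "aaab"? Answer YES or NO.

CNF form of G:
  S -> T0 T1 | T0 X3 | T1 T1
  A -> T0 T1 | T0 X2
  T0 -> a
  T1 -> b
  X2 -> T0 A
  X3 -> T0 A

Fill CYK table bottom-up:
  cell(0,0) a: {T0}  orig:{}
  cell(1,1) a: {T0}  orig:{}
  cell(2,2) a: {T0}  orig:{}
  cell(3,3) b: {T1}  orig:{}
  cell(0,1) aa: ∅
  cell(1,2) aa: ∅
  cell(2,3) ab: {A,S}
  cell(0,2) aaa: ∅
  cell(1,3) aab: {X2,X3}  orig:{}
  cell(0,3) aaab: {A,S}

S ∈ T[0,3] ⇒ YES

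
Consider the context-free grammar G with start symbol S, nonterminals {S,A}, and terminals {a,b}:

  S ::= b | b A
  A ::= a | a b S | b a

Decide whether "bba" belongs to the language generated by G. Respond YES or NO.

CNF form of G:
  S -> T1 A | b
  A -> T0 X2 | T1 T0 | a
  T0 -> a
  T1 -> b
  X2 -> T1 S

Fill CYK table bottom-up:
  cell(0,0) b: {S,T1}  orig:{S}
  cell(1,1) b: {S,T1}  orig:{S}
  cell(2,2) a: {A,T0}  orig:{A}
  cell(0,1) bb: {X2}  orig:{}
  cell(1,2) ba: {A,S}
  cell(0,2) bba: {S,X2}  orig:{S}

S ∈ T[0,2] ⇒ YES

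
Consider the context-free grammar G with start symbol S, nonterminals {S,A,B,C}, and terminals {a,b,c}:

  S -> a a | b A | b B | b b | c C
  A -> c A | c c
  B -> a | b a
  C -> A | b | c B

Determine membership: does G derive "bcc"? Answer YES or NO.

Convert to CNF:
  S -> T0 C | T1 A | T1 B | T1 T1 | T2 T2
  A -> T0 A | T0 T0
  B -> T1 T2 | a
  C -> T0 A | T0 B | T0 T0 | b
  T0 -> c
  T1 -> b
  T2 -> a

CYK table (by increasing span):
  T[0,0] 'b' = {C,T1}  orig:{C}
  T[1,1] 'c' = {T0}  orig:{}
  T[2,2] 'c' = {T0}  orig:{}
  T[0,1] 'bc' = ∅
  T[1,2] 'cc' = {A,C}
  T[0,2] 'bcc' = {S}

S ∈ T[0,2] ⇒ YES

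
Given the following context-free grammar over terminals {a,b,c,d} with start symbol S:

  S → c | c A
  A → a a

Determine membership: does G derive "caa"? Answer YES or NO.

CNF form of G:
  S -> T1 A | c
  A -> T0 T0
  T0 -> a
  T1 -> c

CYK table (by increasing span):
  T[0,0] 'c' = {S,T1}  orig:{S}
  T[1,1] 'a' = {T0}  orig:{}
  T[2,2] 'a' = {T0}  orig:{}
  T[0,1] 'ca' = ∅
  T[1,2] 'aa' = {A}
  T[0,2] 'caa' = {S}

S ∈ T[0,2] ⇒ YES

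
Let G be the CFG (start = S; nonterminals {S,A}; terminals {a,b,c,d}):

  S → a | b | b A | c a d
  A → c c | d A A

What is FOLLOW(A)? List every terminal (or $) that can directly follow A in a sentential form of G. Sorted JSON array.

FIRST sets, iterate to fixpoint:
iter 1:
  A via A→c c: +{c}
  A via A→d A A: +{d}
  S via S→a: +{a}
  S via S→b: +{b}
  S via S→c a d: +{c}
  FIRST[S]={a,b,c}  FIRST[A]={c,d}
iter 2: — fixpoint
  FIRST[S]={a,b,c}  FIRST[A]={c,d}

FOLLOW iteration:
seed FOLLOW(S) with $
iter 1:
  A→d A A: FOLLOW(A) ⊇ FIRST(A) = {c,d}; new: +{c,d}
  S→b A: FOLLOW(A) ⊇ FOLLOW(S) ⊇ {$}; new: +{$}
  FOLLOW[S]={$}  FOLLOW[A]={$,c,d}
iter 2: done
  FOLLOW[S]={$}  FOLLOW[A]={$,c,d}

FOLLOW(A) = ["$", "c", "d"]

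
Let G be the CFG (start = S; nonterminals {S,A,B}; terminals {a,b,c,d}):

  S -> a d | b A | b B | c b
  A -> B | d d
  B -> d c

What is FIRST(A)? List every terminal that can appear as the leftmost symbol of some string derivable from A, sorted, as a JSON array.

FIRST iteration:
round 1:
  A via A→d d: +{d}
  B via B→d c: +{d}
  S via S→a d: +{a}
  S via S→b A: +{b}
  S via S→c b: +{c}
  FIRST(S)={a,b,c}  FIRST(A)={d}  FIRST(B)={d}
round 2: done
  FIRST(S)={a,b,c}  FIRST(A)={d}  FIRST(B)={d}

FIRST(A) = ["d"]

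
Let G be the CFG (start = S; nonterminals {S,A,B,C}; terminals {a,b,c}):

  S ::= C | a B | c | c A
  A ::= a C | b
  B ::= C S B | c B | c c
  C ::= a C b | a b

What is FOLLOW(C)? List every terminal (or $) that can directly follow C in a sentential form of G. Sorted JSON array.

Compute FIRST by fixpoint:
round 1:
  A via A→a C: +{a}
  A via A→b: +{b}
  B via B→c B: +{c}
  C via C→a C b: +{a}
  S via S→C: +{a}
  S via S→c: +{c}
  S: {a,c}  A: {a,b}  B: {c}  C: {a}
round 2:
  B via B→C S B: +{a}
  S: {a,c}  A: {a,b}  B: {a,c}  C: {a}
round 3: — fixpoint
  S: {a,c}  A: {a,b}  B: {a,c}  C: {a}

FOLLOW sets:
initialize: $ ∈ FOLLOW(S)
iter 1:
  B→C S B: FOLLOW(C) ⊇ FIRST(S) = {a,c}; new: +{a,c}
  B→C S B: FOLLOW(S) ⊇ FIRST(B) = {a,c}; new: +{a,c}
  C→a C b: FOLLOW(C) ⊇ FIRST(b) = {b}; new: +{b}
  S→C: FOLLOW(C) ⊇ FOLLOW(S) ⊇ {$,a,c}; new: +{$}
  S→a B: FOLLOW(B) ⊇ FOLLOW(S) ⊇ {$,a,c}; new: +{$,a,c}
  S→c A: FOLLOW(A) ⊇ FOLLOW(S) ⊇ {$,a,c}; new: +{$,a,c}
  S: {$,a,c}  A: {$,a,c}  B: {$,a,c}  C: {$,a,b,c}
iter 2: done
  S: {$,a,c}  A: {$,a,c}  B: {$,a,c}  C: {$,a,b,c}

FOLLOW(C) = ["$", "a", "b", "c"]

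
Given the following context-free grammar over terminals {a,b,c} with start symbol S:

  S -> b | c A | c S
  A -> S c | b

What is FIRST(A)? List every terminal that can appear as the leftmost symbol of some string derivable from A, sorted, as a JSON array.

FIRST sets, iterate to fixpoint:
pass 1:
  A via A→b: +{b}
  S via S→b: +{b}
  S via S→c A: +{c}
  FIRST[S]={b,c}  FIRST[A]={b}
pass 2:
  A via A→S c: +{c}
  FIRST[S]={b,c}  FIRST[A]={b,c}
pass 3: done
  FIRST[S]={b,c}  FIRST[A]={b,c}

FIRST(A) = ["b", "c"]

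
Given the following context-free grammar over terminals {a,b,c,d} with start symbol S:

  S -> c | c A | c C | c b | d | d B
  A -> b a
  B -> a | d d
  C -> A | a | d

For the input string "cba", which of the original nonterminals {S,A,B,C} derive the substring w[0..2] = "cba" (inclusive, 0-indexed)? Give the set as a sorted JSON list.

CNF form of G:
  S -> T2 B | T3 A | T3 C | T3 T0 | c | d
  A -> T0 T1
  B -> T2 T2 | a
  C -> T0 T1 | a | d
  T0 -> b
  T1 -> a
  T2 -> d
  T3 -> c

Fill CYK table bottom-up — only the sub-triangle for w[0..2]:
  T[0,0] 'c' = {S,T3}  orig:{S}
  T[1,1] 'b' = {T0}  orig:{}
  T[2,2] 'a' = {B,C,T1}  orig:{B,C}
  T[0,1] 'cb' = {S}
  T[1,2] 'ba' = {A,C}
  T[0,2] 'cba' = {S}

Original NTs in T[0,2] deriving "cba": ["S"]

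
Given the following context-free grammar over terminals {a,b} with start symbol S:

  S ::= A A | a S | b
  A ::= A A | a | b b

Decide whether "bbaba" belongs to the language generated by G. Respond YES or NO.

CNF form of G:
  S -> A A | T1 S | b
  A -> A A | T0 T0 | a
  T0 -> b
  T1 -> a

CYK fill:
  T[0,0] 'b' = {S,T0}  orig:{S}
  T[1,1] 'b' = {S,T0}  orig:{S}
  T[2,2] 'a' = {A,T1}  orig:{A}
  T[3,3] 'b' = {S,T0}  orig:{S}
  T[4,4] 'a' = {A,T1}  orig:{A}
  T[0,1] 'bb' = {A}
  T[1,2] 'ba' = ∅
  T[2,3] 'ab' = {S}
  T[3,4] 'ba' = ∅
  T[0,2] 'bba' = {A,S}
  T[1,3] 'bab' = ∅
  T[2,4] 'aba' = ∅
  T[0,3] 'bbab' = ∅
  T[1,4] 'baba' = ∅
  T[0,4] 'bbaba' = ∅

S ∉ T[0,4] ⇒ NO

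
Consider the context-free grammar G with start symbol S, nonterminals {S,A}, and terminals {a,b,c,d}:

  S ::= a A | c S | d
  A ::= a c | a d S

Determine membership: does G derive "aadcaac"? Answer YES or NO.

Convert to CNF:
  S -> T0 A | T1 S | d
  A -> T0 T1 | T0 X3
  T0 -> a
  T1 -> c
  T2 -> d
  X3 -> T2 S

CYK table (by increasing span):
  [0..0]={T0}  "a"  orig:{}
  [1..1]={T0}  "a"  orig:{}
  [2..2]={S,T2}  "d"  orig:{S}
  [3..3]={T1}  "c"  orig:{}
  [4..4]={T0}  "a"  orig:{}
  [5..5]={T0}  "a"  orig:{}
  [6..6]={T1}  "c"  orig:{}
  [0..1]=∅  "aa"
  [1..2]=∅  "ad"
  [2..3]=∅  "dc"
  [3..4]=∅  "ca"
  [4..5]=∅  "aa"
  [5..6]={A}  "ac"
  [0..2]=∅  "aad"
  [1..3]=∅  "adc"
  [2..4]=∅  "dca"
  [3..5]=∅  "caa"
  [4..6]={S}  "aac"
  [0..3]=∅  "aadc"
  [1..4]=∅  "adca"
  [2..5]=∅  "dcaa"
  [3..6]={S}  "caac"
  [0..4]=∅  "aadca"
  [1..5]=∅  "adcaa"
  [2..6]={X3}  "dcaac"  orig:{}
  [0..5]=∅  "aadcaa"
  [1..6]={A}  "adcaac"
  [0..6]={S}  "aadcaac"

S ∈ T[0,6] ⇒ YES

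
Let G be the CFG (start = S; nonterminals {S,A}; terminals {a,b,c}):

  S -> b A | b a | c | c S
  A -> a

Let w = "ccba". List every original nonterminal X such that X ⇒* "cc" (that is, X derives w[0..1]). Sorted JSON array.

CNF form of G:
  S -> T0 A | T0 T1 | T2 S | c
  A -> a
  T0 -> b
  T1 -> a
  T2 -> c

CYK fill, restricted to cells inside w[0..1]:
  [0..0]={S,T2}  "c"  orig:{S}
  [1..1]={S,T2}  "c"  orig:{S}
  [0..1]={S}  "cc"

Original NTs in T[0,1] deriving "cc": ["S"]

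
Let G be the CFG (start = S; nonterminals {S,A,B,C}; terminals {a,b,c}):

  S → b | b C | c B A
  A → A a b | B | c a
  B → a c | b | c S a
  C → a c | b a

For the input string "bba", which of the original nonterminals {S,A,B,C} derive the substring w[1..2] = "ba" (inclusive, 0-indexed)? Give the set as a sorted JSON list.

CNF form of G:
  S -> T1 C | T2 X6 | b
  A -> A X3 | T0 T2 | T2 T0 | T2 X4 | b
  B -> T0 T2 | T2 X5 | b
  C -> T0 T2 | T1 T0
  T0 -> a
  T1 -> b
  T2 -> c
  X3 -> T0 T1
  X4 -> S T0
  X5 -> S T0
  X6 -> B A

Fill CYK table bottom-up (cells [i..j] with 1 ≤ i ≤ j ≤ 2 only):
  [1..1]={A,B,S,T1}  "b"  orig:{A,B,S}
  [2..2]={T0}  "a"  orig:{}
  [1..2]={C,X4,X5}  "ba"  orig:{C}

Original NTs in T[1,2] deriving "ba": ["C"]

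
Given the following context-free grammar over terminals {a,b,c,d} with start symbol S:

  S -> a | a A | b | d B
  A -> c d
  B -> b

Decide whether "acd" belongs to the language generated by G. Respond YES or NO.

CNF form of G:
  S -> T1 B | T2 A | a | b
  A -> T0 T1
  B -> b
  T0 -> c
  T1 -> d
  T2 -> a

CYK fill:
  [0..0]={S,T2}  "a"  orig:{S}
  [1..1]={T0}  "c"  orig:{}
  [2..2]={T1}  "d"  orig:{}
  [0..1]=∅  "ac"
  [1..2]={A}  "cd"
  [0..2]={S}  "acd"

S ∈ T[0,2] ⇒ YES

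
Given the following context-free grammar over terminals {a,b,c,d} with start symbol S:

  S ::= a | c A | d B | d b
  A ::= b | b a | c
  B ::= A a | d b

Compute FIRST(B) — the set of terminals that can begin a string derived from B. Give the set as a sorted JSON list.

FIRST sets, iterate to fixpoint:
[1]
  A via A→b: +{b}
  A via A→c: +{c}
  B via B→A a: +{b,c}
  B via B→d b: +{d}
  S via S→a: +{a}
  S via S→c A: +{c}
  S via S→d B: +{d}
  FIRST[S]={a,c,d}  FIRST[A]={b,c}  FIRST[B]={b,c,d}
[2] (no change)
  FIRST[S]={a,c,d}  FIRST[A]={b,c}  FIRST[B]={b,c,d}

FIRST(B) = ["b", "c", "d"]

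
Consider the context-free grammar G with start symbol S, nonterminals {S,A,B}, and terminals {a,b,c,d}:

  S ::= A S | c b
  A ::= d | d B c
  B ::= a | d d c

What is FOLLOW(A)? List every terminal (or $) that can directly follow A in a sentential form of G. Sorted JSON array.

FIRST iteration:
pass 1:
  A via A→d: +{d}
  B via B→a: +{a}
  B via B→d d c: +{d}
  S via S→A S: +{d}
  S via S→c b: +{c}
  S: {c,d}  A: {d}  B: {a,d}
pass 2: — fixpoint
  S: {c,d}  A: {d}  B: {a,d}

FOLLOW sets:
seed FOLLOW(S) with $
pass 1:
  A→d B c: FOLLOW(B) ⊇ FIRST(c) = {c}; new: +{c}
  S→A S: FOLLOW(A) ⊇ FIRST(S) = {c,d}; new: +{c,d}
  S: {$}  A: {c,d}  B: {c}
pass 2: (no change)
  S: {$}  A: {c,d}  B: {c}

FOLLOW(A) = ["c", "d"]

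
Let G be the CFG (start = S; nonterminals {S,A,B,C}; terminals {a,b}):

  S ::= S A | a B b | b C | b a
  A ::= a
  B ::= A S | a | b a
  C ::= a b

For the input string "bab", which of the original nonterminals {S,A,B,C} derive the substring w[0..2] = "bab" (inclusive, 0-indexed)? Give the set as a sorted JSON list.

Convert to CNF:
  S -> S A | T0 C | T0 T1 | T1 X2
  A -> a
  B -> A S | T0 T1 | a
  C -> T1 T0
  T0 -> b
  T1 -> a
  X2 -> B T0

CYK fill (cells [i..j] with 0 ≤ i ≤ j ≤ 2 only):
  cell(0,0) b: {T0}  orig:{}
  cell(1,1) a: {A,B,T1}  orig:{A,B}
  cell(2,2) b: {T0}  orig:{}
  cell(0,1) ba: {B,S}
  cell(1,2) ab: {C,X2}  orig:{C}
  cell(0,2) bab: {S,X2}  orig:{S}

Original NTs in T[0,2] deriving "bab": ["S"]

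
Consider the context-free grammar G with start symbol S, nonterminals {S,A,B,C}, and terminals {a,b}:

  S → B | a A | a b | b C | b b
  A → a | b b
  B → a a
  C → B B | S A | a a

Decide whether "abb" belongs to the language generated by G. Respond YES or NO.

Convert to CNF:
  S -> T0 C | T0 T0 | T1 A | T1 T0 | T1 T1
  A -> T0 T0 | a
  B -> T1 T1
  C -> B B | S A | T1 T1
  T0 -> b
  T1 -> a

CYK fill:
  [0..0]={A,T1}  "a"  orig:{A}
  [1..1]={T0}  "b"  orig:{}
  [2..2]={T0}  "b"  orig:{}
  [0..1]={S}  "ab"
  [1..2]={A,S}  "bb"
  [0..2]={S}  "abb"

S ∈ T[0,2] ⇒ YES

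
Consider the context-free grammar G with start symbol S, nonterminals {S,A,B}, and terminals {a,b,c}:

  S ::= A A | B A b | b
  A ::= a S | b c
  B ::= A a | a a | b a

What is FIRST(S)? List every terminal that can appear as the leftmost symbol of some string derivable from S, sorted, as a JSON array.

FIRST sets, iterate to fixpoint:
iter 1:
  A via A→a S: +{a}
  A via A→b c: +{b}
  B via B→A a: +{a,b}
  S via S→A A: +{a,b}
  FIRST[S]={a,b}  FIRST[A]={a,b}  FIRST[B]={a,b}
iter 2: (no change)
  FIRST[S]={a,b}  FIRST[A]={a,b}  FIRST[B]={a,b}

FIRST(S) = ["a", "b"]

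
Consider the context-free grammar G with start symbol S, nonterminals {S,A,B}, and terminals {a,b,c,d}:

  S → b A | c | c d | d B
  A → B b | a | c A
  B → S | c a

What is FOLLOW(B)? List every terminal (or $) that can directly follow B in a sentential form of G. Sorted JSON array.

Compute FIRST by fixpoint:
iter 1:
  A via A→a: +{a}
  A via A→c A: +{c}
  B via B→c a: +{c}
  S via S→b A: +{b}
  S via S→c: +{c}
  S via S→d B: +{d}
  FIRST(S)={b,c,d}  FIRST(A)={a,c}  FIRST(B)={c}
iter 2:
  B via B→S: +{b,d}
  FIRST(S)={b,c,d}  FIRST(A)={a,c}  FIRST(B)={b,c,d}
iter 3:
  A via A→B b: +{b,d}
  FIRST(S)={b,c,d}  FIRST(A)={a,b,c,d}  FIRST(B)={b,c,d}
iter 4: (no change)
  FIRST(S)={b,c,d}  FIRST(A)={a,b,c,d}  FIRST(B)={b,c,d}

FOLLOW sets:
seed FOLLOW(S) with $
[1]
  A→B b: FOLLOW(B) ⊇ FIRST(b) = {b}; new: +{b}
  B→S: FOLLOW(S) ⊇ FOLLOW(B) ⊇ {b}; new: +{b}
  S→b A: FOLLOW(A) ⊇ FOLLOW(S) ⊇ {$,b}; new: +{$,b}
  S→d B: FOLLOW(B) ⊇ FOLLOW(S) ⊇ {$,b}; new: +{$}
  S: {$,b}  A: {$,b}  B: {$,b}
[2] done
  S: {$,b}  A: {$,b}  B: {$,b}

FOLLOW(B) = ["$", "b"]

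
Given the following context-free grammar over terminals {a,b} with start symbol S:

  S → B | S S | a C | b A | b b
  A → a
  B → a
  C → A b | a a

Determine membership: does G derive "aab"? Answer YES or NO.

CNF form of G:
  S -> S S | T0 A | T0 T0 | T1 C | a
  A -> a
  B -> a
  C -> A T0 | T1 T1
  T0 -> b
  T1 -> a

CYK fill:
  [0..0]={A,B,S,T1}  "a"  orig:{A,B,S}
  [1..1]={A,B,S,T1}  "a"  orig:{A,B,S}
  [2..2]={T0}  "b"  orig:{}
  [0..1]={C,S}  "aa"
  [1..2]={C}  "ab"
  [0..2]={S}  "aab"

S ∈ T[0,2] ⇒ YES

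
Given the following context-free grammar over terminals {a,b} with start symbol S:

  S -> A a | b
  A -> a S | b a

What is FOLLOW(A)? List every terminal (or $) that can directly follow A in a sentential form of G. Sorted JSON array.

Compute FIRST by fixpoint:
iter 1:
  A via A→a S: +{a}
  A via A→b a: +{b}
  S via S→A a: +{a,b}
  S: {a,b}  A: {a,b}
iter 2: (no change)
  S: {a,b}  A: {a,b}

Compute FOLLOW by fixpoint:
FOLLOW(S) := {$}
round 1:
  S→A a: FOLLOW(A) ⊇ FIRST(a) = {a}; new: +{a}
  S: {$}  A: {a}
round 2:
  A→a S: FOLLOW(S) ⊇ FOLLOW(A) ⊇ {a}; new: +{a}
  S: {$,a}  A: {a}
round 3: — fixpoint
  S: {$,a}  A: {a}

FOLLOW(A) = ["a"]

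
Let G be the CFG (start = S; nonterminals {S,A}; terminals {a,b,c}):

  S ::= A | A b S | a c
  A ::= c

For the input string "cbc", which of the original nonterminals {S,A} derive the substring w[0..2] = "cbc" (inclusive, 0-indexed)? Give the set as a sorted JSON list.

Convert to CNF:
  S -> A X3 | T1 T2 | c
  A -> c
  T0 -> b
  T1 -> a
  T2 -> c
  X3 -> T0 S

CYK table (by increasing span) (cells [i..j] with 0 ≤ i ≤ j ≤ 2 only):
  [0..0]={A,S,T2}  "c"  orig:{A,S}
  [1..1]={T0}  "b"  orig:{}
  [2..2]={A,S,T2}  "c"  orig:{A,S}
  [0..1]=∅  "cb"
  [1..2]={X3}  "bc"  orig:{}
  [0..2]={S}  "cbc"

Original NTs in T[0,2] deriving "cbc": ["S"]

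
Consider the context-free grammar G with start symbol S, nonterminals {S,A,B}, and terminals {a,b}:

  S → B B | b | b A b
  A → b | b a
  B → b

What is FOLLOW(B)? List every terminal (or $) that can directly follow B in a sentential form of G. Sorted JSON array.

FIRST iteration:
pass 1:
  A via A→b: +{b}
  B via B→b: +{b}
  S via S→B B: +{b}
  FIRST(S)={b}  FIRST(A)={b}  FIRST(B)={b}
pass 2: (no change)
  FIRST(S)={b}  FIRST(A)={b}  FIRST(B)={b}

FOLLOW sets:
initialize: $ ∈ FOLLOW(S)
pass 1:
  S→B B: FOLLOW(B) ⊇ FIRST(B) = {b}; new: +{b}
  S→B B: FOLLOW(B) ⊇ FOLLOW(S) ⊇ {$}; new: +{$}
  S→b A b: FOLLOW(A) ⊇ FIRST(b) = {b}; new: +{b}
  FOLLOW(S)={$}  FOLLOW(A)={b}  FOLLOW(B)={$,b}
pass 2: (no change)
  FOLLOW(S)={$}  FOLLOW(A)={b}  FOLLOW(B)={$,b}

FOLLOW(B) = ["$", "b"]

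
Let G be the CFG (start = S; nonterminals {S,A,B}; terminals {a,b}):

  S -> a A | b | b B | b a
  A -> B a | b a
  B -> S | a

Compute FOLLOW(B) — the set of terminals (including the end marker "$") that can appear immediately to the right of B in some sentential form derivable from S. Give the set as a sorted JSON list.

Compute FIRST by fixpoint:
round 1:
  A via A→b a: +{b}
  B via B→a: +{a}
  S via S→a A: +{a}
  S via S→b: +{b}
  FIRST(S)={a,b}  FIRST(A)={b}  FIRST(B)={a}
round 2:
  A via A→B a: +{a}
  B via B→S: +{b}
  FIRST(S)={a,b}  FIRST(A)={a,b}  FIRST(B)={a,b}
round 3: — fixpoint
  FIRST(S)={a,b}  FIRST(A)={a,b}  FIRST(B)={a,b}

FOLLOW iteration:
initialize: $ ∈ FOLLOW(S)
pass 1:
  A→B a: FOLLOW(B) ⊇ FIRST(a) = {a}; new: +{a}
  B→S: FOLLOW(S) ⊇ FOLLOW(B) ⊇ {a}; new: +{a}
  S→a A: FOLLOW(A) ⊇ FOLLOW(S) ⊇ {$,a}; new: +{$,a}
  S→b B: FOLLOW(B) ⊇ FOLLOW(S) ⊇ {$,a}; new: +{$}
  FOLLOW[S]={$,a}  FOLLOW[A]={$,a}  FOLLOW[B]={$,a}
pass 2: done
  FOLLOW[S]={$,a}  FOLLOW[A]={$,a}  FOLLOW[B]={$,a}

FOLLOW(B) = ["$", "a"]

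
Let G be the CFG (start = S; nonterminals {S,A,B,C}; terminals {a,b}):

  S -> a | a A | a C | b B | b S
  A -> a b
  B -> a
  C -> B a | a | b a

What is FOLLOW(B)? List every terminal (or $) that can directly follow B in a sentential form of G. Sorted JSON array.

Compute FIRST by fixpoint:
iter 1:
  A via A→a b: +{a}
  B via B→a: +{a}
  C via C→B a: +{a}
  C via C→b a: +{b}
  S via S→a: +{a}
  S via S→b B: +{b}
  S: {a,b}  A: {a}  B: {a}  C: {a,b}
iter 2: done
  S: {a,b}  A: {a}  B: {a}  C: {a,b}

FOLLOW sets:
initialize: $ ∈ FOLLOW(S)
iter 1:
  C→B a: FOLLOW(B) ⊇ FIRST(a) = {a}; new: +{a}
  S→a A: FOLLOW(A) ⊇ FOLLOW(S) ⊇ {$}; new: +{$}
  S→a C: FOLLOW(C) ⊇ FOLLOW(S) ⊇ {$}; new: +{$}
  S→b B: FOLLOW(B) ⊇ FOLLOW(S) ⊇ {$}; new: +{$}
  FOLLOW(S)={$}  FOLLOW(A)={$}  FOLLOW(B)={$,a}  FOLLOW(C)={$}
iter 2: — fixpoint
  FOLLOW(S)={$}  FOLLOW(A)={$}  FOLLOW(B)={$,a}  FOLLOW(C)={$}

FOLLOW(B) = ["$", "a"]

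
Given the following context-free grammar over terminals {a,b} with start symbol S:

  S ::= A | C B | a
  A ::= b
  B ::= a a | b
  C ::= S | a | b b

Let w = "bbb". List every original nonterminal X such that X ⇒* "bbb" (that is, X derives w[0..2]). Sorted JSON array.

Convert to CNF:
  S -> C B | a | b
  A -> b
  B -> T0 T0 | b
  C -> C B | T1 T1 | a | b
  T0 -> a
  T1 -> b

CYK fill (cells [i..j] with 0 ≤ i ≤ j ≤ 2 only):
  cell(0,0) b: {A,B,C,S,T1}  orig:{A,B,C,S}
  cell(1,1) b: {A,B,C,S,T1}  orig:{A,B,C,S}
  cell(2,2) b: {A,B,C,S,T1}  orig:{A,B,C,S}
  cell(0,1) bb: {C,S}
  cell(1,2) bb: {C,S}
  cell(0,2) bbb: {C,S}

Original NTs in T[0,2] deriving "bbb": ["C", "S"]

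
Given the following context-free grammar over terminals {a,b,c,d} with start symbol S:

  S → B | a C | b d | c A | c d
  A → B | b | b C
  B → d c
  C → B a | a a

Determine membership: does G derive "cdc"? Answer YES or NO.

CNF form of G:
  S -> T0 T1 | T1 T2 | T2 A | T2 T1 | T3 C
  A -> T0 C | T1 T2 | b
  B -> T1 T2
  C -> B T3 | T3 T3
  T0 -> b
  T1 -> d
  T2 -> c
  T3 -> a

CYK fill:
  [0..0]={T2}  "c"  orig:{}
  [1..1]={T1}  "d"  orig:{}
  [2..2]={T2}  "c"  orig:{}
  [0..1]={S}  "cd"
  [1..2]={A,B,S}  "dc"
  [0..2]={S}  "cdc"

S ∈ T[0,2] ⇒ YES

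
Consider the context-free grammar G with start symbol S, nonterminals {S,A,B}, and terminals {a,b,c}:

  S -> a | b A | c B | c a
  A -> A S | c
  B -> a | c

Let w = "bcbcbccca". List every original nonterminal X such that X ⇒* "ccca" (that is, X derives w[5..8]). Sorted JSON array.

Convert to CNF:
  S -> T0 A | T1 B | T1 T2 | a
  A -> A S | c
  B -> a | c
  T0 -> b
  T1 -> c
  T2 -> a

CYK fill — only the sub-triangle for w[5..8]:
  [5..5]={A,B,T1}  "c"  orig:{A,B}
  [6..6]={A,B,T1}  "c"  orig:{A,B}
  [7..7]={A,B,T1}  "c"  orig:{A,B}
  [8..8]={B,S,T2}  "a"  orig:{B,S}
  [5..6]={S}  "cc"
  [6..7]={S}  "cc"
  [7..8]={A,S}  "ca"
  [5..7]={A}  "ccc"
  [6..8]={A}  "cca"
  [5..8]={A}  "ccca"

Original NTs in T[5,8] deriving "ccca": ["A"]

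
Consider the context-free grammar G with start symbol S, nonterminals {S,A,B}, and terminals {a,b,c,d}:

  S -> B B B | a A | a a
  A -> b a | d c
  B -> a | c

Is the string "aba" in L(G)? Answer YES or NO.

Convert to CNF:
  S -> B X4 | T1 A | T1 T1
  A -> T0 T1 | T2 T3
  B -> a | c
  T0 -> b
  T1 -> a
  T2 -> d
  T3 -> c
  X4 -> B B

CYK table (by increasing span):
  [0..0]={B,T1}  "a"  orig:{B}
  [1..1]={T0}  "b"  orig:{}
  [2..2]={B,T1}  "a"  orig:{B}
  [0..1]=∅  "ab"
  [1..2]={A}  "ba"
  [0..2]={S}  "aba"

S ∈ T[0,2] ⇒ YES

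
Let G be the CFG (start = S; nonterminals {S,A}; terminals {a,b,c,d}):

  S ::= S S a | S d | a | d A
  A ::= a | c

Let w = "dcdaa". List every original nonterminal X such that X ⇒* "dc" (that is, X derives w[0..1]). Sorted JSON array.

Convert to CNF:
  S -> S T1 | S X2 | T1 A | a
  A -> a | c
  T0 -> a
  T1 -> d
  X2 -> S T0

CYK fill (cells [i..j] with 0 ≤ i ≤ j ≤ 1 only):
  T[0,0] 'd' = {T1}  orig:{}
  T[1,1] 'c' = {A}
  T[0,1] 'dc' = {S}

Original NTs in T[0,1] deriving "dc": ["S"]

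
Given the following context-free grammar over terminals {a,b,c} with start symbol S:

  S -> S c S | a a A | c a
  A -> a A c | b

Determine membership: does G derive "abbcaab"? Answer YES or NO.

CNF form of G:
  S -> S X3 | T0 X4 | T1 T0
  A -> T0 X2 | b
  T0 -> a
  T1 -> c
  X2 -> A T1
  X3 -> T1 S
  X4 -> T0 A

Fill CYK table bottom-up:
  cell(0,0) a: {T0}  orig:{}
  cell(1,1) b: {A}
  cell(2,2) b: {A}
  cell(3,3) c: {T1}  orig:{}
  cell(4,4) a: {T0}  orig:{}
  cell(5,5) a: {T0}  orig:{}
  cell(6,6) b: {A}
  cell(0,1) ab: {X4}  orig:{}
  cell(1,2) bb: ∅
  cell(2,3) bc: {X2}  orig:{}
  cell(3,4) ca: {S}
  cell(4,5) aa: ∅
  cell(5,6) ab: {X4}  orig:{}
  cell(0,2) abb: ∅
  cell(1,3) bbc: ∅
  cell(2,4) bca: ∅
  cell(3,5) caa: ∅
  cell(4,6) aab: {S}
  cell(0,3) abbc: ∅
  cell(1,4) bbca: ∅
  cell(2,5) bcaa: ∅
  cell(3,6) caab: {X3}  orig:{}
  cell(0,4) abbca: ∅
  cell(1,5) bbcaa: ∅
  cell(2,6) bcaab: ∅
  cell(0,5) abbcaa: ∅
  cell(1,6) bbcaab: ∅
  cell(0,6) abbcaab: ∅

S ∉ T[0,6] ⇒ NO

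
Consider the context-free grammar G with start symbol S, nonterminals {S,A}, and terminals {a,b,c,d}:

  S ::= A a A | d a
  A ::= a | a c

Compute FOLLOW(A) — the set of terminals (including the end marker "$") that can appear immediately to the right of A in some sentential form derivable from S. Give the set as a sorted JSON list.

FIRST sets, iterate to fixpoint:
pass 1:
  A via A→a: +{a}
  S via S→A a A: +{a}
  S via S→d a: +{d}
  FIRST[S]={a,d}  FIRST[A]={a}
pass 2: done
  FIRST[S]={a,d}  FIRST[A]={a}

Compute FOLLOW by fixpoint:
initialize: $ ∈ FOLLOW(S)
iter 1:
  S→A a A: FOLLOW(A) ⊇ FIRST(a) = {a}; new: +{a}
  S→A a A: FOLLOW(A) ⊇ FOLLOW(S) ⊇ {$}; new: +{$}
  S: {$}  A: {$,a}
iter 2: done
  S: {$}  A: {$,a}

FOLLOW(A) = ["$", "a"]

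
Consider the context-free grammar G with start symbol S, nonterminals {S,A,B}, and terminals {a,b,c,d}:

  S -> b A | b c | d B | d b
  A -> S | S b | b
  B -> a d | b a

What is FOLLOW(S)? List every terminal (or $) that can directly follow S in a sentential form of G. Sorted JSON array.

FIRST sets, iterate to fixpoint:
round 1:
  A via A→b: +{b}
  B via B→a d: +{a}
  B via B→b a: +{b}
  S via S→b A: +{b}
  S via S→d B: +{d}
  S: {b,d}  A: {b}  B: {a,b}
round 2:
  A via A→S: +{d}
  S: {b,d}  A: {b,d}  B: {a,b}
round 3: done
  S: {b,d}  A: {b,d}  B: {a,b}

FOLLOW iteration:
FOLLOW(S) := {$}
[1]
  A→S b: FOLLOW(S) ⊇ FIRST(b) = {b}; new: +{b}
  S→b A: FOLLOW(A) ⊇ FOLLOW(S) ⊇ {$,b}; new: +{$,b}
  S→d B: FOLLOW(B) ⊇ FOLLOW(S) ⊇ {$,b}; new: +{$,b}
  FOLLOW(S)={$,b}  FOLLOW(A)={$,b}  FOLLOW(B)={$,b}
[2] — fixpoint
  FOLLOW(S)={$,b}  FOLLOW(A)={$,b}  FOLLOW(B)={$,b}

FOLLOW(S) = ["$", "b"]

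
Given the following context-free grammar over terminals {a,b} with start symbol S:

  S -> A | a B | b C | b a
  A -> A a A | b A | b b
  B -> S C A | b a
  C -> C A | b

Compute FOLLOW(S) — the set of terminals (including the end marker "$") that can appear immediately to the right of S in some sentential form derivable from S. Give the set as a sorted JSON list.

FIRST sets, iterate to fixpoint:
iter 1:
  A via A→b A: +{b}
  B via B→b a: +{b}
  C via C→b: +{b}
  S via S→A: +{b}
  S via S→a B: +{a}
  FIRST(S)={a,b}  FIRST(A)={b}  FIRST(B)={b}  FIRST(C)={b}
iter 2:
  B via B→S C A: +{a}
  FIRST(S)={a,b}  FIRST(A)={b}  FIRST(B)={a,b}  FIRST(C)={b}
iter 3: — fixpoint
  FIRST(S)={a,b}  FIRST(A)={b}  FIRST(B)={a,b}  FIRST(C)={b}

FOLLOW iteration:
FOLLOW(S) := {$}
pass 1:
  A→A a A: FOLLOW(A) ⊇ FIRST(a) = {a}; new: +{a}
  B→S C A: FOLLOW(S) ⊇ FIRST(C) = {b}; new: +{b}
  B→S C A: FOLLOW(C) ⊇ FIRST(A) = {b}; new: +{b}
  C→C A: FOLLOW(A) ⊇ FOLLOW(C) ⊇ {b}; new: +{b}
  S→A: FOLLOW(A) ⊇ FOLLOW(S) ⊇ {$,b}; new: +{$}
  S→a B: FOLLOW(B) ⊇ FOLLOW(S) ⊇ {$,b}; new: +{$,b}
  S→b C: FOLLOW(C) ⊇ FOLLOW(S) ⊇ {$,b}; new: +{$}
  FOLLOW(S)={$,b}  FOLLOW(A)={$,a,b}  FOLLOW(B)={$,b}  FOLLOW(C)={$,b}
pass 2: (stable)
  FOLLOW(S)={$,b}  FOLLOW(A)={$,a,b}  FOLLOW(B)={$,b}  FOLLOW(C)={$,b}

FOLLOW(S) = ["$", "b"]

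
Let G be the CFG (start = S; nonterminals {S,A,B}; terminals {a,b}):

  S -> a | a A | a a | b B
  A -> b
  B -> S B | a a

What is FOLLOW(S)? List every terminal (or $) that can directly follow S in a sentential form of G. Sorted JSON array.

FIRST sets, iterate to fixpoint:
round 1:
  A via A→b: +{b}
  B via B→a a: +{a}
  S via S→a: +{a}
  S via S→b B: +{b}
  FIRST(S)={a,b}  FIRST(A)={b}  FIRST(B)={a}
round 2:
  B via B→S B: +{b}
  FIRST(S)={a,b}  FIRST(A)={b}  FIRST(B)={a,b}
round 3: done
  FIRST(S)={a,b}  FIRST(A)={b}  FIRST(B)={a,b}

FOLLOW iteration:
initialize: $ ∈ FOLLOW(S)
round 1:
  B→S B: FOLLOW(S) ⊇ FIRST(B) = {a,b}; new: +{a,b}
  S→a A: FOLLOW(A) ⊇ FOLLOW(S) ⊇ {$,a,b}; new: +{$,a,b}
  S→b B: FOLLOW(B) ⊇ FOLLOW(S) ⊇ {$,a,b}; new: +{$,a,b}
  FOLLOW(S)={$,a,b}  FOLLOW(A)={$,a,b}  FOLLOW(B)={$,a,b}
round 2: done
  FOLLOW(S)={$,a,b}  FOLLOW(A)={$,a,b}  FOLLOW(B)={$,a,b}

FOLLOW(S) = ["$", "a", "b"]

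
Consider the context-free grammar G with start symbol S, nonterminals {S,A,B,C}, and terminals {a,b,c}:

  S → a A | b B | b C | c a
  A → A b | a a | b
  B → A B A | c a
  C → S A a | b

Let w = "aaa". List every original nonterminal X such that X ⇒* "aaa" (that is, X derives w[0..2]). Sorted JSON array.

Convert to CNF:
  S -> T0 B | T0 C | T1 A | T2 T1
  A -> A T0 | T1 T1 | b
  B -> A X3 | T2 T1
  C -> S X4 | b
  T0 -> b
  T1 -> a
  T2 -> c
  X3 -> B A
  X4 -> A T1

CYK table (by increasing span) (cells [i..j] with 0 ≤ i ≤ j ≤ 2 only):
  T[0,0] 'a' = {T1}  orig:{}
  T[1,1] 'a' = {T1}  orig:{}
  T[2,2] 'a' = {T1}  orig:{}
  T[0,1] 'aa' = {A}
  T[1,2] 'aa' = {A}
  T[0,2] 'aaa' = {S,X4}  orig:{S}

Original NTs in T[0,2] deriving "aaa": ["S"]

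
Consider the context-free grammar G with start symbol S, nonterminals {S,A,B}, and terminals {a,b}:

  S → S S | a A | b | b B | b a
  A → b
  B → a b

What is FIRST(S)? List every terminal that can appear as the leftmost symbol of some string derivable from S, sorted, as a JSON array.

FIRST sets, iterate to fixpoint:
[1]
  A via A→b: +{b}
  B via B→a b: +{a}
  S via S→a A: +{a}
  S via S→b: +{b}
  FIRST(S)={a,b}  FIRST(A)={b}  FIRST(B)={a}
[2] (stable)
  FIRST(S)={a,b}  FIRST(A)={b}  FIRST(B)={a}

FIRST(S) = ["a", "b"]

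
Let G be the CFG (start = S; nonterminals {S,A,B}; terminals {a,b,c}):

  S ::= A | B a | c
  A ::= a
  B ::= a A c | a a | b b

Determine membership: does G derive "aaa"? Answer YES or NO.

Convert to CNF:
  S -> B T0 | a | c
  A -> a
  B -> T0 T0 | T0 X3 | T2 T2
  T0 -> a
  T1 -> c
  T2 -> b
  X3 -> A T1

CYK table (by increasing span):
  cell(0,0) a: {A,S,T0}  orig:{A,S}
  cell(1,1) a: {A,S,T0}  orig:{A,S}
  cell(2,2) a: {A,S,T0}  orig:{A,S}
  cell(0,1) aa: {B}
  cell(1,2) aa: {B}
  cell(0,2) aaa: {S}

S ∈ T[0,2] ⇒ YES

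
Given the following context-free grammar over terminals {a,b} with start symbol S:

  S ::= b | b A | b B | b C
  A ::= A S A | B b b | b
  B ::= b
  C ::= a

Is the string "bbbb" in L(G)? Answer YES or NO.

CNF form of G:
  S -> T0 A | T0 B | T0 C | b
  A -> A X1 | B X2 | b
  B -> b
  C -> a
  T0 -> b
  X1 -> S A
  X2 -> T0 T0

CYK fill:
  cell(0,0) b: {A,B,S,T0}  orig:{A,B,S}
  cell(1,1) b: {A,B,S,T0}  orig:{A,B,S}
  cell(2,2) b: {A,B,S,T0}  orig:{A,B,S}
  cell(3,3) b: {A,B,S,T0}  orig:{A,B,S}
  cell(0,1) bb: {S,X1,X2}  orig:{S}
  cell(1,2) bb: {S,X1,X2}  orig:{S}
  cell(2,3) bb: {S,X1,X2}  orig:{S}
  cell(0,2) bbb: {A,X1}  orig:{A}
  cell(1,3) bbb: {A,X1}  orig:{A}
  cell(0,3) bbbb: {A,S,X1}  orig:{A,S}

S ∈ T[0,3] ⇒ YES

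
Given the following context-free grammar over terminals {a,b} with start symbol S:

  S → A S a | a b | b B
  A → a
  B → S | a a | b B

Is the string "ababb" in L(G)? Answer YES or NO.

CNF form of G:
  S -> A X3 | T0 T1 | T1 B
  A -> a
  B -> A X2 | T0 T0 | T0 T1 | T1 B
  T0 -> a
  T1 -> b
  X2 -> S T0
  X3 -> S T0

CYK fill:
  cell(0,0) a: {A,T0}  orig:{A}
  cell(1,1) b: {T1}  orig:{}
  cell(2,2) a: {A,T0}  orig:{A}
  cell(3,3) b: {T1}  orig:{}
  cell(4,4) b: {T1}  orig:{}
  cell(0,1) ab: {B,S}
  cell(1,2) ba: ∅
  cell(2,3) ab: {B,S}
  cell(3,4) bb: ∅
  cell(0,2) aba: {X2,X3}  orig:{}
  cell(1,3) bab: {B,S}
  cell(2,4) abb: ∅
  cell(0,3) abab: ∅
  cell(1,4) babb: ∅
  cell(0,4) ababb: ∅

S ∉ T[0,4] ⇒ NO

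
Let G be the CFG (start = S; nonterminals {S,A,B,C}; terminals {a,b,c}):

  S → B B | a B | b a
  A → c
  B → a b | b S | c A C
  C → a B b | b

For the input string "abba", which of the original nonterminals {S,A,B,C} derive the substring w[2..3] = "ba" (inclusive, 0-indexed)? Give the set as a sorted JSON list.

CNF form of G:
  S -> B B | T0 B | T1 T0
  A -> c
  B -> T0 T1 | T1 S | T2 X3
  C -> T0 X4 | b
  T0 -> a
  T1 -> b
  T2 -> c
  X3 -> A C
  X4 -> B T1

CYK table (by increasing span) (cells [i..j] with 2 ≤ i ≤ j ≤ 3 only):
  [2..2]={C,T1}  "b"  orig:{C}
  [3..3]={T0}  "a"  orig:{}
  [2..3]={S}  "ba"

Original NTs in T[2,3] deriving "ba": ["S"]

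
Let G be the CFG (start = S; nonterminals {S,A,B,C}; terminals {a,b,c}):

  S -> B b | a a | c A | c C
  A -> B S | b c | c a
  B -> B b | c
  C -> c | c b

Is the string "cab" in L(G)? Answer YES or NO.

CNF form of G:
  S -> B T0 | T1 A | T1 C | T2 T2
  A -> B S | T0 T1 | T1 T2
  B -> B T0 | c
  C -> T1 T0 | c
  T0 -> b
  T1 -> c
  T2 -> a

CYK fill:
  T[0,0] 'c' = {B,C,T1}  orig:{B,C}
  T[1,1] 'a' = {T2}  orig:{}
  T[2,2] 'b' = {T0}  orig:{}
  T[0,1] 'ca' = {A}
  T[1,2] 'ab' = ∅
  T[0,2] 'cab' = ∅

S ∉ T[0,2] ⇒ NO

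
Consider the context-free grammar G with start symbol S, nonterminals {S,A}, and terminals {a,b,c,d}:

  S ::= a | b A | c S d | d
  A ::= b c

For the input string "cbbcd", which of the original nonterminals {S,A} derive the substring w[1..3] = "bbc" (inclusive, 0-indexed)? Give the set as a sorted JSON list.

CNF form of G:
  S -> T0 A | T1 X3 | a | d
  A -> T0 T1
  T0 -> b
  T1 -> c
  T2 -> d
  X3 -> S T2

CYK fill, restricted to cells inside w[1..3]:
  cell(1,1) b: {T0}  orig:{}
  cell(2,2) b: {T0}  orig:{}
  cell(3,3) c: {T1}  orig:{}
  cell(1,2) bb: ∅
  cell(2,3) bc: {A}
  cell(1,3) bbc: {S}

Original NTs in T[1,3] deriving "bbc": ["S"]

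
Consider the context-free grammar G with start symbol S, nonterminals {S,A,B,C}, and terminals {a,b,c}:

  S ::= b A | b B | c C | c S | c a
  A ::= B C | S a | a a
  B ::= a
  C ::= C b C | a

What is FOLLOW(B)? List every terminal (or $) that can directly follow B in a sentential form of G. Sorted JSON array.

FIRST sets, iterate to fixpoint:
pass 1:
  A via A→a a: +{a}
  B via B→a: +{a}
  C via C→a: +{a}
  S via S→b A: +{b}
  S via S→c C: +{c}
  FIRST(S)={b,c}  FIRST(A)={a}  FIRST(B)={a}  FIRST(C)={a}
pass 2:
  A via A→S a: +{b,c}
  FIRST(S)={b,c}  FIRST(A)={a,b,c}  FIRST(B)={a}  FIRST(C)={a}
pass 3: — fixpoint
  FIRST(S)={b,c}  FIRST(A)={a,b,c}  FIRST(B)={a}  FIRST(C)={a}

Compute FOLLOW by fixpoint:
initialize: $ ∈ FOLLOW(S)
round 1:
  A→B C: FOLLOW(B) ⊇ FIRST(C) = {a}; new: +{a}
  A→S a: FOLLOW(S) ⊇ FIRST(a) = {a}; new: +{a}
  C→C b C: FOLLOW(C) ⊇ FIRST(b) = {b}; new: +{b}
  S→b A: FOLLOW(A) ⊇ FOLLOW(S) ⊇ {$,a}; new: +{$,a}
  S→b B: FOLLOW(B) ⊇ FOLLOW(S) ⊇ {$,a}; new: +{$}
  S→c C: FOLLOW(C) ⊇ FOLLOW(S) ⊇ {$,a}; new: +{$,a}
  S: {$,a}  A: {$,a}  B: {$,a}  C: {$,a,b}
round 2: (stable)
  S: {$,a}  A: {$,a}  B: {$,a}  C: {$,a,b}

FOLLOW(B) = ["$", "a"]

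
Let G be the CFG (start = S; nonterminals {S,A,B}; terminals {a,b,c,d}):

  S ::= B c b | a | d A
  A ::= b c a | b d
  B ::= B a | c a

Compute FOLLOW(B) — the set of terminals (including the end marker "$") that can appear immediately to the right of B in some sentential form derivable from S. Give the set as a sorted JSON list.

Compute FIRST by fixpoint:
pass 1:
  A via A→b c a: +{b}
  B via B→c a: +{c}
  S via S→B c b: +{c}
  S via S→a: +{a}
  S via S→d A: +{d}
  FIRST[S]={a,c,d}  FIRST[A]={b}  FIRST[B]={c}
pass 2: (stable)
  FIRST[S]={a,c,d}  FIRST[A]={b}  FIRST[B]={c}

FOLLOW sets:
initialize: $ ∈ FOLLOW(S)
pass 1:
  B→B a: FOLLOW(B) ⊇ FIRST(a) = {a}; new: +{a}
  S→B c b: FOLLOW(B) ⊇ FIRST(c) = {c}; new: +{c}
  S→d A: FOLLOW(A) ⊇ FOLLOW(S) ⊇ {$}; new: +{$}
  FOLLOW(S)={$}  FOLLOW(A)={$}  FOLLOW(B)={a,c}
pass 2: — fixpoint
  FOLLOW(S)={$}  FOLLOW(A)={$}  FOLLOW(B)={a,c}

FOLLOW(B) = ["a", "c"]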